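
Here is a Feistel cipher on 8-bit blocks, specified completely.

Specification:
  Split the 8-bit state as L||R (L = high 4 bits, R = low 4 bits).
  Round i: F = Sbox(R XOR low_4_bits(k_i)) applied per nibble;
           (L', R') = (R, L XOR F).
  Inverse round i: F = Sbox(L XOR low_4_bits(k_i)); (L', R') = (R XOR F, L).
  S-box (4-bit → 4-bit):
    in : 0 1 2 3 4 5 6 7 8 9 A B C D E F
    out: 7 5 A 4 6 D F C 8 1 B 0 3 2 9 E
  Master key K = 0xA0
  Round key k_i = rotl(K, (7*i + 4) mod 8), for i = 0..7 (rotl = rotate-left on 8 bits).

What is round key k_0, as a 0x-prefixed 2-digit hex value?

K = 0xA0
k_0 = rotl(K, (7*0+4) mod 8) = rotl(K, 4) = 0x0A

0x0A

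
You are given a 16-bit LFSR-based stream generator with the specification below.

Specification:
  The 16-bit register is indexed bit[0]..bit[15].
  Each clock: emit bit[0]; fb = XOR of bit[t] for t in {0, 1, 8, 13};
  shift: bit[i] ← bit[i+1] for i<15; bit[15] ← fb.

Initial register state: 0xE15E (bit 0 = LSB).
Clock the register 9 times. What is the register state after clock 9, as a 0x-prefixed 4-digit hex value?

0xB7F0

reg_0 = 0xE15E
clock 1: out=0, reg = 0xF0AF
clock 2: out=1, reg = 0xF857
clock 3: out=1, reg = 0xFC2B
clock 4: out=1, reg = 0xFE15
clock 5: out=1, reg = 0x7F0A
clock 6: out=0, reg = 0xBF85
clock 7: out=1, reg = 0xDFC2
clock 8: out=0, reg = 0x6FE1
clock 9: out=1, reg = 0xB7F0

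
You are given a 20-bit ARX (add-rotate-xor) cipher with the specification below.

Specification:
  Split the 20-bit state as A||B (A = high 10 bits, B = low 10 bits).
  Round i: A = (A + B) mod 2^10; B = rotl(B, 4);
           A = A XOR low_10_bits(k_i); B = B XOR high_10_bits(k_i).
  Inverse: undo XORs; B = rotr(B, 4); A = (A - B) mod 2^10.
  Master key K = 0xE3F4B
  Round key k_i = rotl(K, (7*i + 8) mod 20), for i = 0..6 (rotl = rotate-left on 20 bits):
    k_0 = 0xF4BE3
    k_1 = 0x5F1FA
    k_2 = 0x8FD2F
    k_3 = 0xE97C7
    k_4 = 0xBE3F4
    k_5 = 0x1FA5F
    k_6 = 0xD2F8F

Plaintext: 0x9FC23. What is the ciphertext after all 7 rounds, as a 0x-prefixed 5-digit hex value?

0x2423B

s_0 = plaintext = 0x9FC23
s_1 = Round(s_0, k_0) = 0x505E2
s_2 = Round(s_1, k_1) = 0xB675B
s_3 = Round(s_2, k_2) = 0xC6F82
s_4 = Round(s_3, k_3) = 0x56B8B
s_5 = Round(s_4, k_4) = 0xC4646
s_6 = Round(s_5, k_5) = 0xC2017
s_7 = Round(s_6, k_6) = 0x2423B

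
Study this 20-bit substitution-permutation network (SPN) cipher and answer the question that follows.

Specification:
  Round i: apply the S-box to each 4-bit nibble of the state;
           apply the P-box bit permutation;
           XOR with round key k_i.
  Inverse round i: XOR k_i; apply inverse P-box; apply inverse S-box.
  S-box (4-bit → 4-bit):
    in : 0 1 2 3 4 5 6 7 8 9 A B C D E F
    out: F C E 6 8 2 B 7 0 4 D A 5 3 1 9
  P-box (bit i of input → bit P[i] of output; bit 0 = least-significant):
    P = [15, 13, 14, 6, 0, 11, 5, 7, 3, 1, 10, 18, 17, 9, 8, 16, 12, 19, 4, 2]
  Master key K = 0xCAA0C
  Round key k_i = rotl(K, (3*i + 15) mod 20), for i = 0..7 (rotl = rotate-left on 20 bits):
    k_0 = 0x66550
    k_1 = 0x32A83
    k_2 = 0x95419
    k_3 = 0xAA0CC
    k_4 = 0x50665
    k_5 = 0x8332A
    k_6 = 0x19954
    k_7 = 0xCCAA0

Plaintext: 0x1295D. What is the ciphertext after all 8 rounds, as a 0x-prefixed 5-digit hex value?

s_0 = plaintext = 0x1295D
s_1 = Round(s_0, k_0) = 0x7CA44
s_2 = Round(s_1, k_1) = 0xD3F5B
s_3 = Round(s_2, k_2) = 0x56F51
s_4 = Round(s_3, k_3) = 0x5EA84
s_5 = Round(s_4, k_4) = 0xB022D
s_6 = Round(s_5, k_5) = 0x79C8C
s_7 = Round(s_6, k_6) = 0x94C4C
s_8 = Round(s_7, k_7) = 0xD0E38

0xD0E38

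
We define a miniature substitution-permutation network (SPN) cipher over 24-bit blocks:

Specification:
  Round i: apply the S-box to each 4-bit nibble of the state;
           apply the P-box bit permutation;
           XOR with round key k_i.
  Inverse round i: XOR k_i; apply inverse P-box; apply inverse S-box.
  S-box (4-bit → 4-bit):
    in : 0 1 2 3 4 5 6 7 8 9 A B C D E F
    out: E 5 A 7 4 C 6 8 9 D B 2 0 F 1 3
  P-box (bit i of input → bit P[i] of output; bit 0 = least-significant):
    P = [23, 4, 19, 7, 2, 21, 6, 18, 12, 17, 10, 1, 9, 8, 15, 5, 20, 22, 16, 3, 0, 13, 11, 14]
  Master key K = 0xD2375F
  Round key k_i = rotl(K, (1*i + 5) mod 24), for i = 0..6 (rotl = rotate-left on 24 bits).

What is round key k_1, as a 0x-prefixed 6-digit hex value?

0x8DD7F4

K = 0xD2375F
k_0 = rotl(K, (1*0+5) mod 24) = rotl(K, 5) = 0x46EBFA
k_1 = rotl(K, (1*1+5) mod 24) = rotl(K, 6) = 0x8DD7F4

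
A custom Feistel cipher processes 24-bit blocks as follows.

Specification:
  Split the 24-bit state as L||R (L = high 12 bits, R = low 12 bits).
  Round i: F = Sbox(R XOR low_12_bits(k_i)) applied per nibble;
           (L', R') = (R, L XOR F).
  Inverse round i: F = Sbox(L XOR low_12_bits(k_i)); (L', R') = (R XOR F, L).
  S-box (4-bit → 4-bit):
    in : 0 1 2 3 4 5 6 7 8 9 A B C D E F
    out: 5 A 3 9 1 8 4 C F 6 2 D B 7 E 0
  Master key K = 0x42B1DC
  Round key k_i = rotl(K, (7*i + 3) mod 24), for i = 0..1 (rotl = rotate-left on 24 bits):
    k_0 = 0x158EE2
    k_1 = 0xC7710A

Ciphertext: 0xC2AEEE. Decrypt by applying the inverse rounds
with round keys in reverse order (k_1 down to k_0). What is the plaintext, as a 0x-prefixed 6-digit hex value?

s_0 = ciphertext = 0xC2AEEE
s_1 = InvRound(s_0, k_1) = 0x9DBC2A
s_2 = InvRound(s_1, k_0) = 0x0BC9DB

0x0BC9DB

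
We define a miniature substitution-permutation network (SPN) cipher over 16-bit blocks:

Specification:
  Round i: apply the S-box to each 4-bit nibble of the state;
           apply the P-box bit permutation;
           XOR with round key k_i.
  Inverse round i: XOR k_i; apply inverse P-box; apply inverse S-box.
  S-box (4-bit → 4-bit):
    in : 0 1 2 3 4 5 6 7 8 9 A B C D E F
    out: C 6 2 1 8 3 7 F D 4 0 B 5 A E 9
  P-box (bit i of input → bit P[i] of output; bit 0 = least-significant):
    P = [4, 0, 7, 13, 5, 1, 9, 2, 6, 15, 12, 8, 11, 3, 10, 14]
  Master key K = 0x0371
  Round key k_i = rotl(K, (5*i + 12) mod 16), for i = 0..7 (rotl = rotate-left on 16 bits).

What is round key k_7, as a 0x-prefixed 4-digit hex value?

K = 0x0371
k_0 = rotl(K, (5*0+12) mod 16) = rotl(K, 12) = 0x1037
k_1 = rotl(K, (5*1+12) mod 16) = rotl(K, 1) = 0x06E2
k_2 = rotl(K, (5*2+12) mod 16) = rotl(K, 6) = 0xDC40
k_3 = rotl(K, (5*3+12) mod 16) = rotl(K, 11) = 0x881B
k_4 = rotl(K, (5*4+12) mod 16) = rotl(K, 0) = 0x0371
k_5 = rotl(K, (5*5+12) mod 16) = rotl(K, 5) = 0x6E20
k_6 = rotl(K, (5*6+12) mod 16) = rotl(K, 10) = 0xC40D
k_7 = rotl(K, (5*7+12) mod 16) = rotl(K, 15) = 0x81B8

0x81B8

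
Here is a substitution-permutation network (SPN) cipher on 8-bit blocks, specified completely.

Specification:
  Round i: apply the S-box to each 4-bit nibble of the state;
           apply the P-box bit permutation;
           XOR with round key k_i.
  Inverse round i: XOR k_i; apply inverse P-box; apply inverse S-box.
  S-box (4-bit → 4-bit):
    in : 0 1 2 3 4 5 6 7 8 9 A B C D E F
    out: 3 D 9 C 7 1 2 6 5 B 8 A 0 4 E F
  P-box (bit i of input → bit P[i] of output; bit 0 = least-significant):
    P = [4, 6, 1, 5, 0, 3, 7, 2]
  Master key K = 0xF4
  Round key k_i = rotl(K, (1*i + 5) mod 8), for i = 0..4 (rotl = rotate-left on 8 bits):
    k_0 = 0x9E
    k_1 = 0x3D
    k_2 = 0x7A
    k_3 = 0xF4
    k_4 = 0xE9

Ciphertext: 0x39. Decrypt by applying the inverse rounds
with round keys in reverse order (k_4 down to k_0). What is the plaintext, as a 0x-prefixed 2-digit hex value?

0x2B

s_0 = ciphertext = 0x39
s_1 = InvRound(s_0, k_4) = 0xD0
s_2 = InvRound(s_1, k_3) = 0xAA
s_3 = InvRound(s_2, k_2) = 0xD0
s_4 = InvRound(s_3, k_1) = 0xFB
s_5 = InvRound(s_4, k_0) = 0x2B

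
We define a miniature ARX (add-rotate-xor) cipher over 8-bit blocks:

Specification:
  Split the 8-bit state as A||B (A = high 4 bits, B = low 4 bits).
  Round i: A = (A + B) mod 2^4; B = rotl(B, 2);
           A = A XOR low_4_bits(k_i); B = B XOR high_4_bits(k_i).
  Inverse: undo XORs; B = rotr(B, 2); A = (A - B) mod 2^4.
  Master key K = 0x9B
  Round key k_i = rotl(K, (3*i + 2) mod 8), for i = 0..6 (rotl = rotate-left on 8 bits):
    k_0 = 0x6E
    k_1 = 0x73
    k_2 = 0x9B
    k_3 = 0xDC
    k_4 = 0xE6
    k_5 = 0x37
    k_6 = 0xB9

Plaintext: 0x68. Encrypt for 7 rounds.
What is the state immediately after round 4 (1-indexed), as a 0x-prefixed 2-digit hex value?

0xAD

s_0 = plaintext = 0x68
s_1 = Round(s_0, k_0) = 0x04
s_2 = Round(s_1, k_1) = 0x76
s_3 = Round(s_2, k_2) = 0x60
s_4 = Round(s_3, k_3) = 0xAD
s_5 = Round(s_4, k_4) = 0x19
s_6 = Round(s_5, k_5) = 0xD5
s_7 = Round(s_6, k_6) = 0xBE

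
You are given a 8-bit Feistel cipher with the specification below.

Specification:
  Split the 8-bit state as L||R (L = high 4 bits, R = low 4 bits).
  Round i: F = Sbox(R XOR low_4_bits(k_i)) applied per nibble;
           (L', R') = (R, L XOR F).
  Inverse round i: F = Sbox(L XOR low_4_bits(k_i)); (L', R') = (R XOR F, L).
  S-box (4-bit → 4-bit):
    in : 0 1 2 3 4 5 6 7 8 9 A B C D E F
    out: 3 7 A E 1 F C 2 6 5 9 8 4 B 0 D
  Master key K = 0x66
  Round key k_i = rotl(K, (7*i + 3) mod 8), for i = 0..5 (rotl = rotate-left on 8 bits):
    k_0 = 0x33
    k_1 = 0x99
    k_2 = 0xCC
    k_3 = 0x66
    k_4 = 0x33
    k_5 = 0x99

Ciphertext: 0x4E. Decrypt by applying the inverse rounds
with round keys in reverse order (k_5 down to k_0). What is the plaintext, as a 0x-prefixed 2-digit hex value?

0xF4

s_0 = ciphertext = 0x4E
s_1 = InvRound(s_0, k_5) = 0x54
s_2 = InvRound(s_1, k_4) = 0x85
s_3 = InvRound(s_2, k_3) = 0x58
s_4 = InvRound(s_3, k_2) = 0xD5
s_5 = InvRound(s_4, k_1) = 0x4D
s_6 = InvRound(s_5, k_0) = 0xF4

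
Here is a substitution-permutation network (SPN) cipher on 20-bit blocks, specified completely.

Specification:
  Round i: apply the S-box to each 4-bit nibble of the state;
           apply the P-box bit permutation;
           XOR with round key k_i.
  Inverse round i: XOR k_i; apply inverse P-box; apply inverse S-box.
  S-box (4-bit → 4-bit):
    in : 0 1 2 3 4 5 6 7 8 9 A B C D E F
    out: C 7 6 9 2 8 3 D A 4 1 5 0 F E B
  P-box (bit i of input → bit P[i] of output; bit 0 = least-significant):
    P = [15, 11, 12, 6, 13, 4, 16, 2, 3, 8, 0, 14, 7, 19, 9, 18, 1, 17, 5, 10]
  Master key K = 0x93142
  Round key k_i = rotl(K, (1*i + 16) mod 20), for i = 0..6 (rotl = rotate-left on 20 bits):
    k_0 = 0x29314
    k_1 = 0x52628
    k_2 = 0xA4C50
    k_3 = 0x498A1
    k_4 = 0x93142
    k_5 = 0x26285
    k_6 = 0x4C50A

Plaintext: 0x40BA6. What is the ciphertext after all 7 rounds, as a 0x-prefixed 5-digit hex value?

0x5FDB6

s_0 = plaintext = 0x40BA6
s_1 = Round(s_0, k_0) = 0x4391D
s_2 = Round(s_1, k_1) = 0x29EF9
s_3 = Round(s_2, k_2) = 0x83F65
s_4 = Round(s_3, k_3) = 0x2FD79
s_5 = Round(s_4, k_4) = 0x640EF
s_6 = Round(s_5, k_5) = 0x9AAD2
s_7 = Round(s_6, k_6) = 0x5FDB6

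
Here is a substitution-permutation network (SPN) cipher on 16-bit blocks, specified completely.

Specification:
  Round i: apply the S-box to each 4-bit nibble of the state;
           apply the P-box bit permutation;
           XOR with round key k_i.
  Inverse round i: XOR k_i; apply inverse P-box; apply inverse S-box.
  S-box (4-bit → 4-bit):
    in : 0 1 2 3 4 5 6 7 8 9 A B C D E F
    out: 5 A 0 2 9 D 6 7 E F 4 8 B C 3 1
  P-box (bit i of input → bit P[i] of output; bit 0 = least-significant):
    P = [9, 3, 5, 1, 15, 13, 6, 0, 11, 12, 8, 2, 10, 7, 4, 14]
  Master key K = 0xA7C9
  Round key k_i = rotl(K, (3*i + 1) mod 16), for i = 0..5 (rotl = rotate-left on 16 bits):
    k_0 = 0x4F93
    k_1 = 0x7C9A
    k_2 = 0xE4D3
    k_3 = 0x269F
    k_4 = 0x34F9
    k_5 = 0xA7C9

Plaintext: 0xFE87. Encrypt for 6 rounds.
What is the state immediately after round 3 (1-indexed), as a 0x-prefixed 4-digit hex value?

0xF35F

s_0 = plaintext = 0xFE87
s_1 = Round(s_0, k_0) = 0x71FA
s_2 = Round(s_1, k_1) = 0xE82E
s_3 = Round(s_2, k_2) = 0xF35F
s_4 = Round(s_3, k_3) = 0xB0DE
s_5 = Round(s_4, k_4) = 0x7FB0
s_6 = Round(s_5, k_5) = 0xA978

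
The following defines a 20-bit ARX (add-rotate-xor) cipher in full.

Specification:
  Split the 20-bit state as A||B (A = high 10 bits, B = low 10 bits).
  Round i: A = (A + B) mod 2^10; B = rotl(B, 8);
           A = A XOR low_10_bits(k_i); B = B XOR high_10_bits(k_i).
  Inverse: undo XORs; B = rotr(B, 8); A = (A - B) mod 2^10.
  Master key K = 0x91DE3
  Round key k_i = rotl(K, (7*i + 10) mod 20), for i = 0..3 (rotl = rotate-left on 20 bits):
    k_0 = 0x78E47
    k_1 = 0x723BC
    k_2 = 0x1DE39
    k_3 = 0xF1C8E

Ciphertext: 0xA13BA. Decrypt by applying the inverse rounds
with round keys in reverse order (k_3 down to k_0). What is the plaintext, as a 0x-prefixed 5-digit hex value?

s_0 = ciphertext = 0xA13BA
s_1 = InvRound(s_0, k_3) = 0x059F4
s_2 = InvRound(s_1, k_2) = 0x08A0D
s_3 = InvRound(s_2, k_1) = 0x21F17
s_4 = InvRound(s_3, k_0) = 0xBBBD2

0xBBBD2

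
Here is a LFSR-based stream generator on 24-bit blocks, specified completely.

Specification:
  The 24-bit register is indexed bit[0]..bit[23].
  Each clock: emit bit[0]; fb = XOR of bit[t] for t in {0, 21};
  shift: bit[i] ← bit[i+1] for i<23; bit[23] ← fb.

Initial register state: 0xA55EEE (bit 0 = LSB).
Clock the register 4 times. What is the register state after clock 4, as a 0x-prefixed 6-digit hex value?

0x3A55EE

reg_0 = 0xA55EEE
clock 1: out=0, reg = 0xD2AF77
clock 2: out=1, reg = 0xE957BB
clock 3: out=1, reg = 0x74ABDD
clock 4: out=1, reg = 0x3A55EE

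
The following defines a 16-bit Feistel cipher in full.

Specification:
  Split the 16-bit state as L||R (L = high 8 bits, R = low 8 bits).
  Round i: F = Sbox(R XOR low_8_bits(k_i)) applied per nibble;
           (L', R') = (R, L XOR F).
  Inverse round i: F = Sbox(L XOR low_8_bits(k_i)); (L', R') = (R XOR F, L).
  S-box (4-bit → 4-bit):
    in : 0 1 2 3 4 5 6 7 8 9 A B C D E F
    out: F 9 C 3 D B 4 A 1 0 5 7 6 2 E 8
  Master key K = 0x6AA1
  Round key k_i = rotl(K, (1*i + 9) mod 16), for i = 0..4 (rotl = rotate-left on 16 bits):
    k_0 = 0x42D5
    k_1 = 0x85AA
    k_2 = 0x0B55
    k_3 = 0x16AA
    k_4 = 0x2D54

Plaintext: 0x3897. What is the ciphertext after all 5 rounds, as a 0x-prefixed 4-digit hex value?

0x6844

s_0 = plaintext = 0x3897
s_1 = Round(s_0, k_0) = 0x97E4
s_2 = Round(s_1, k_1) = 0xE449
s_3 = Round(s_2, k_2) = 0x4972
s_4 = Round(s_3, k_3) = 0x7268
s_5 = Round(s_4, k_4) = 0x6844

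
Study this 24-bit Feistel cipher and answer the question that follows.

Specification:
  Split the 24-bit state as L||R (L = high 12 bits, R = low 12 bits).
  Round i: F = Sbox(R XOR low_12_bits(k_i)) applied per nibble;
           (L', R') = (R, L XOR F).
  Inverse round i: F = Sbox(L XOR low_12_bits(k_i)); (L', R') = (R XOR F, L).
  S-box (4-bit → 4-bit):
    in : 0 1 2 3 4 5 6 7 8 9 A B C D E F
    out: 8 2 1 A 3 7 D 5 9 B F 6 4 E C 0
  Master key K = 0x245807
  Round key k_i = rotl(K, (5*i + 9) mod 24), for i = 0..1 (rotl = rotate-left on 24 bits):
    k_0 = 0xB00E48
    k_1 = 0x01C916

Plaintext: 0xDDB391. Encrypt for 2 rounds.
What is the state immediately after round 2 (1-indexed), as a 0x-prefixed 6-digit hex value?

s_0 = plaintext = 0xDDB391
s_1 = Round(s_0, k_0) = 0x391330
s_2 = Round(s_1, k_1) = 0x330C8C

0x330C8C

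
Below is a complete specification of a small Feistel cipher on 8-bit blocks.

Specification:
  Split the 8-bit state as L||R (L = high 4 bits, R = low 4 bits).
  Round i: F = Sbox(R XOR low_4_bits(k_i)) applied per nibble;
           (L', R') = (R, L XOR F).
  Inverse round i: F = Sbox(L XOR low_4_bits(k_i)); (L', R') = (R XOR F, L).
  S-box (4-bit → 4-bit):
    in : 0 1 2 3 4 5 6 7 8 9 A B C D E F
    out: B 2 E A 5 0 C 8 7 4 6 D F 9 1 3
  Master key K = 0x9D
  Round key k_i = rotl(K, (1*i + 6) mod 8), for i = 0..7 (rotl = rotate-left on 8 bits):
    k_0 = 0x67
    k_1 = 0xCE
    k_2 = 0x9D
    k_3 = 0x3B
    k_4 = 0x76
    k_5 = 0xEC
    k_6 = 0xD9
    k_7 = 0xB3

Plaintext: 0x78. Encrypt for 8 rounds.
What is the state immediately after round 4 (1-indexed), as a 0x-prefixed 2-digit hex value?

0xEE

s_0 = plaintext = 0x78
s_1 = Round(s_0, k_0) = 0x84
s_2 = Round(s_1, k_1) = 0x4E
s_3 = Round(s_2, k_2) = 0xEE
s_4 = Round(s_3, k_3) = 0xEE
s_5 = Round(s_4, k_4) = 0xE9
s_6 = Round(s_5, k_5) = 0x9E
s_7 = Round(s_6, k_6) = 0xE1
s_8 = Round(s_7, k_7) = 0x10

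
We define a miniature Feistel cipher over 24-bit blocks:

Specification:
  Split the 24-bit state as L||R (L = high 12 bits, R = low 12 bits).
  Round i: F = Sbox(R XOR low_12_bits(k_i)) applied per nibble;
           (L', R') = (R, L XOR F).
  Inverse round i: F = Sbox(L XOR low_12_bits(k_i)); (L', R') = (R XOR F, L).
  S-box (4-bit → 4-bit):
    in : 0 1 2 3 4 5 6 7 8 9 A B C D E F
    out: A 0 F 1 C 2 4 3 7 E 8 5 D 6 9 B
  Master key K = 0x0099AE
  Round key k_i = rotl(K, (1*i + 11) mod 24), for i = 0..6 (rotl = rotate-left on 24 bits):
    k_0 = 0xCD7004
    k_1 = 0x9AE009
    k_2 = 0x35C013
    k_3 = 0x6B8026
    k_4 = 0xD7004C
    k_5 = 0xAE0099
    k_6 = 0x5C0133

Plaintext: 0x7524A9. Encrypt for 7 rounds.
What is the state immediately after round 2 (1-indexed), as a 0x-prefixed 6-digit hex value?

0xBD41CF

s_0 = plaintext = 0x7524A9
s_1 = Round(s_0, k_0) = 0x4A9BD4
s_2 = Round(s_1, k_1) = 0xBD41CF
s_3 = Round(s_2, k_2) = 0x1CFBB9
s_4 = Round(s_3, k_3) = 0xBB9424
s_5 = Round(s_4, k_4) = 0x4247FE
s_6 = Round(s_5, k_5) = 0x7FE767
s_7 = Round(s_6, k_6) = 0x7673D2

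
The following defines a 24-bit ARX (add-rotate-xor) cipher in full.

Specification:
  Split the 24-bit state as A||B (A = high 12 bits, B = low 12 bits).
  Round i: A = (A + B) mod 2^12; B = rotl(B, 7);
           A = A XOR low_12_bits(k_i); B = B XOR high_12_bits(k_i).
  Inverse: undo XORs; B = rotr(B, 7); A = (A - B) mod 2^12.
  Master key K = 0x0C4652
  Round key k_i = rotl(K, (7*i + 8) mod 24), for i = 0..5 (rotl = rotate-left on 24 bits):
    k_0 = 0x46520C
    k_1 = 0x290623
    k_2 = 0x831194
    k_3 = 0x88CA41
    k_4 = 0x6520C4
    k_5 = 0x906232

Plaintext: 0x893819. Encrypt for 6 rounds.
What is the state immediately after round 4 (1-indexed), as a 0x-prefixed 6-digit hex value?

0x4A3119

s_0 = plaintext = 0x893819
s_1 = Round(s_0, k_0) = 0x2A08A5
s_2 = Round(s_1, k_1) = 0xD66055
s_3 = Round(s_2, k_2) = 0xC2F2B3
s_4 = Round(s_3, k_3) = 0x4A3119
s_5 = Round(s_4, k_4) = 0x578ADA
s_6 = Round(s_5, k_5) = 0x260450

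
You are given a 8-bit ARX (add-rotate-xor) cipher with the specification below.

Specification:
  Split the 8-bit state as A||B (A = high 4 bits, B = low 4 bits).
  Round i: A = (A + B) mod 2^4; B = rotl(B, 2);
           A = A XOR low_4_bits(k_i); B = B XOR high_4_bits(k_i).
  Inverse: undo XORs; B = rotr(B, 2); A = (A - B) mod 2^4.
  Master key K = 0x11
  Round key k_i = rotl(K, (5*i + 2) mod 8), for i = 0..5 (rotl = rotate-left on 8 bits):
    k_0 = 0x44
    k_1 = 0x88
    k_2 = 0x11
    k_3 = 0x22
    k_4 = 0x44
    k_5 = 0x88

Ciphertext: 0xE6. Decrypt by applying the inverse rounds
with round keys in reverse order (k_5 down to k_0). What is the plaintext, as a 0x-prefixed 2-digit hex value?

s_0 = ciphertext = 0xE6
s_1 = InvRound(s_0, k_5) = 0xBB
s_2 = InvRound(s_1, k_4) = 0x0F
s_3 = InvRound(s_2, k_3) = 0xB7
s_4 = InvRound(s_3, k_2) = 0x19
s_5 = InvRound(s_4, k_1) = 0x54
s_6 = InvRound(s_5, k_0) = 0x10

0x10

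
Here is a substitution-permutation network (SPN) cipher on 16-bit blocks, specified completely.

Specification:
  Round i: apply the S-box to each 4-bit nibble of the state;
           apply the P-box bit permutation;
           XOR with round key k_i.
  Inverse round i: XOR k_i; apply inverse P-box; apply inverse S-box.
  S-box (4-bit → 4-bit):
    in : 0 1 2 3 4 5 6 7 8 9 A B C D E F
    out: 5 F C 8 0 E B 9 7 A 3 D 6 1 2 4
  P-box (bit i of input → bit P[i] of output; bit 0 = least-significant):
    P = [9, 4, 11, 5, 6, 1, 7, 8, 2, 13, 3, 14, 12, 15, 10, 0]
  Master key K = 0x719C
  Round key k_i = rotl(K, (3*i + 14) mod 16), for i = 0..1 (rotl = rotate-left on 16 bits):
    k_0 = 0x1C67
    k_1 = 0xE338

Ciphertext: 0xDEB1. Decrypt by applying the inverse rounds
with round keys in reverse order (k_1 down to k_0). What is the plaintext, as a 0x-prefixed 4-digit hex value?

0xECD4

s_0 = ciphertext = 0xDEB1
s_1 = InvRound(s_0, k_1) = 0xBC2F
s_2 = InvRound(s_1, k_0) = 0xECD4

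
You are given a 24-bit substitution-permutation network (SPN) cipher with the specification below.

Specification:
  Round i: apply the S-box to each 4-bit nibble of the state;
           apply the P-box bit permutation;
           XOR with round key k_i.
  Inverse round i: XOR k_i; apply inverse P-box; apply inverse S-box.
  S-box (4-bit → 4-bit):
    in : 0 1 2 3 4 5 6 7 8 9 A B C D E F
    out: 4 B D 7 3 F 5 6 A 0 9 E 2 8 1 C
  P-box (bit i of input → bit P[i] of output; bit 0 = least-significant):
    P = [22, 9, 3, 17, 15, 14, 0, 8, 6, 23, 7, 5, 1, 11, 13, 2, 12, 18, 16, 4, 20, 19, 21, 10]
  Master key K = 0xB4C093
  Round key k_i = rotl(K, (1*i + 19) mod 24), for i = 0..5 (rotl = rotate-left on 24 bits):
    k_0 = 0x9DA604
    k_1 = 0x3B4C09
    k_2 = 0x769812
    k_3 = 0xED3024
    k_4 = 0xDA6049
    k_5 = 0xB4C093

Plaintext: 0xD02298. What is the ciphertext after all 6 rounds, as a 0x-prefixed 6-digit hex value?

0x026502

s_0 = plaintext = 0xD02298
s_1 = Round(s_0, k_0) = 0x9E80E2
s_2 = Round(s_1, k_1) = 0x79D485
s_3 = Round(s_2, k_2) = 0x9CDB5E
s_4 = Round(s_3, k_3) = 0x29F181
s_5 = Round(s_4, k_4) = 0x28072D
s_6 = Round(s_5, k_5) = 0x026502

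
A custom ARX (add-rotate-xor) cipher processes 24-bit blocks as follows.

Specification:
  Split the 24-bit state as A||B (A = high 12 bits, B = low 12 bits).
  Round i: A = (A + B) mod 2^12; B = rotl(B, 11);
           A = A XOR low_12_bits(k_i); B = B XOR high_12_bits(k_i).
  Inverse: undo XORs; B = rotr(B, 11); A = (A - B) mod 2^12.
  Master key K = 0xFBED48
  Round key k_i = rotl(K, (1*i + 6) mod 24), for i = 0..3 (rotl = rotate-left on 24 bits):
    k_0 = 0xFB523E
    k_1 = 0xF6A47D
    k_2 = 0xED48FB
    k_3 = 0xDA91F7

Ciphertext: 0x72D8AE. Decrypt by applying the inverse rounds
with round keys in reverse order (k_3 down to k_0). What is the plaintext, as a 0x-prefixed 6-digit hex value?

0xF6A412

s_0 = ciphertext = 0x72D8AE
s_1 = InvRound(s_0, k_3) = 0xCCCA0E
s_2 = InvRound(s_1, k_2) = 0xA839B4
s_3 = InvRound(s_2, k_1) = 0x142DBC
s_4 = InvRound(s_3, k_0) = 0xF6A412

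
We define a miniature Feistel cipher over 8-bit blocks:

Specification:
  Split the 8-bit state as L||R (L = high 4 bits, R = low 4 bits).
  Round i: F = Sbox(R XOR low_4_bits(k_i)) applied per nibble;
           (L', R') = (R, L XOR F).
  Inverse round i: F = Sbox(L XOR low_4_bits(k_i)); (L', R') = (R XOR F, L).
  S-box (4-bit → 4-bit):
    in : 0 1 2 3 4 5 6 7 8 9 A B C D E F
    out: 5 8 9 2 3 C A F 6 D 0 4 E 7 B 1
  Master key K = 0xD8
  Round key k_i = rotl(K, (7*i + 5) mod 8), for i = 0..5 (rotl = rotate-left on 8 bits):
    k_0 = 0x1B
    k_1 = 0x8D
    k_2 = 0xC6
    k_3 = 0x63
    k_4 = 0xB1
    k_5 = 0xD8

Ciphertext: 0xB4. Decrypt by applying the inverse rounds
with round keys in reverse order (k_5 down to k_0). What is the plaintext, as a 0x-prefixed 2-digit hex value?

s_0 = ciphertext = 0xB4
s_1 = InvRound(s_0, k_5) = 0x6B
s_2 = InvRound(s_1, k_4) = 0x46
s_3 = InvRound(s_2, k_3) = 0x94
s_4 = InvRound(s_3, k_2) = 0x59
s_5 = InvRound(s_4, k_1) = 0xF5
s_6 = InvRound(s_5, k_0) = 0x6F

0x6F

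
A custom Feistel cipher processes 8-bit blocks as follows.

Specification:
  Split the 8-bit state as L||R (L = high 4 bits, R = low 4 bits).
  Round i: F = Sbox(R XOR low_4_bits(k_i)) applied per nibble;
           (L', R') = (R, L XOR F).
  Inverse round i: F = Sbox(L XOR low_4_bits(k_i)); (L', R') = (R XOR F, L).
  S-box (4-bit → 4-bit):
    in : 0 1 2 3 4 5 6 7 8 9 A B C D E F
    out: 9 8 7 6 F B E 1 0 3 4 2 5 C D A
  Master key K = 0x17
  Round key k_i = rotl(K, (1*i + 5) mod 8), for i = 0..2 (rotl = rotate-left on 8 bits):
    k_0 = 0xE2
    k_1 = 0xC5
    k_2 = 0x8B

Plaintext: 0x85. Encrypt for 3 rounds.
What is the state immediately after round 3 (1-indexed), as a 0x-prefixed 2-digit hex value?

0x0B

s_0 = plaintext = 0x85
s_1 = Round(s_0, k_0) = 0x59
s_2 = Round(s_1, k_1) = 0x90
s_3 = Round(s_2, k_2) = 0x0B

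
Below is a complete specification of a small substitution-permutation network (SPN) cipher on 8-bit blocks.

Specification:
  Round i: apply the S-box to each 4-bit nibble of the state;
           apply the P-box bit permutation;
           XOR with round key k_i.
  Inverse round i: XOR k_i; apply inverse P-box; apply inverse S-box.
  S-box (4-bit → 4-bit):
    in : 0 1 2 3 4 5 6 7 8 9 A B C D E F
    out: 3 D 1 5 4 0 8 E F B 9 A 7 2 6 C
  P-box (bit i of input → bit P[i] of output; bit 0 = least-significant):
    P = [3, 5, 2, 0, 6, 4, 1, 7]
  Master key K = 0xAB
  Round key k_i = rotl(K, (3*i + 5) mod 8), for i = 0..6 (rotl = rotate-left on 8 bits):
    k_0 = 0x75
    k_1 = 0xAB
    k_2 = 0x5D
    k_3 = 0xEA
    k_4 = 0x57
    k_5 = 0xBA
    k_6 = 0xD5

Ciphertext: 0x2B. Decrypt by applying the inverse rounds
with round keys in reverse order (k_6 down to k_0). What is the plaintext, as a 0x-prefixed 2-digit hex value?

0x1B

s_0 = ciphertext = 0x2B
s_1 = InvRound(s_0, k_6) = 0x8C
s_2 = InvRound(s_1, k_5) = 0xEE
s_3 = InvRound(s_2, k_4) = 0xB9
s_4 = InvRound(s_3, k_3) = 0xC6
s_5 = InvRound(s_4, k_2) = 0x7A
s_6 = InvRound(s_5, k_1) = 0x96
s_7 = InvRound(s_6, k_0) = 0x1B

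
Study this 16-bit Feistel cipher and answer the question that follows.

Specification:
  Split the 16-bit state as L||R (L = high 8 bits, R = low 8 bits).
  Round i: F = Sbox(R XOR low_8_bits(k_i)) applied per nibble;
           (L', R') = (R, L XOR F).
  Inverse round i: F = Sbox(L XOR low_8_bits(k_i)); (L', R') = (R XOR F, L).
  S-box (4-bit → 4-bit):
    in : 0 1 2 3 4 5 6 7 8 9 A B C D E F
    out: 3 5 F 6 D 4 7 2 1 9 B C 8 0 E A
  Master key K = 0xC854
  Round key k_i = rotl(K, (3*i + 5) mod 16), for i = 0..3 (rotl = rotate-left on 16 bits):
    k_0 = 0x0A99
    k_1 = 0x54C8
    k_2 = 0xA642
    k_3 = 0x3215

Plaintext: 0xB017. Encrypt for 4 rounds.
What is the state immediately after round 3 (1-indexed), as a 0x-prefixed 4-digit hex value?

s_0 = plaintext = 0xB017
s_1 = Round(s_0, k_0) = 0x17AE
s_2 = Round(s_1, k_1) = 0xAE60
s_3 = Round(s_2, k_2) = 0x6051
s_4 = Round(s_3, k_3) = 0x51BD

0x6051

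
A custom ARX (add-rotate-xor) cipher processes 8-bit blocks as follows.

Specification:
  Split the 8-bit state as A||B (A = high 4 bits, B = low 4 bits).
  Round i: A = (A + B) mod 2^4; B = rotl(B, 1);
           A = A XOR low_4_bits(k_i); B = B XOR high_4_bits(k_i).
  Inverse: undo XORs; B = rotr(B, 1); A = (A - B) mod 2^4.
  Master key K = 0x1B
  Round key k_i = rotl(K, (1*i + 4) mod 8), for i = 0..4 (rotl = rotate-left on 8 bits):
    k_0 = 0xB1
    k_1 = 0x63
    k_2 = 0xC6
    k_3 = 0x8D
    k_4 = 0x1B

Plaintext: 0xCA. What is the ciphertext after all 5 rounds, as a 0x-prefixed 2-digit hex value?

0x5E

s_0 = plaintext = 0xCA
s_1 = Round(s_0, k_0) = 0x7E
s_2 = Round(s_1, k_1) = 0x6B
s_3 = Round(s_2, k_2) = 0x7B
s_4 = Round(s_3, k_3) = 0xFF
s_5 = Round(s_4, k_4) = 0x5E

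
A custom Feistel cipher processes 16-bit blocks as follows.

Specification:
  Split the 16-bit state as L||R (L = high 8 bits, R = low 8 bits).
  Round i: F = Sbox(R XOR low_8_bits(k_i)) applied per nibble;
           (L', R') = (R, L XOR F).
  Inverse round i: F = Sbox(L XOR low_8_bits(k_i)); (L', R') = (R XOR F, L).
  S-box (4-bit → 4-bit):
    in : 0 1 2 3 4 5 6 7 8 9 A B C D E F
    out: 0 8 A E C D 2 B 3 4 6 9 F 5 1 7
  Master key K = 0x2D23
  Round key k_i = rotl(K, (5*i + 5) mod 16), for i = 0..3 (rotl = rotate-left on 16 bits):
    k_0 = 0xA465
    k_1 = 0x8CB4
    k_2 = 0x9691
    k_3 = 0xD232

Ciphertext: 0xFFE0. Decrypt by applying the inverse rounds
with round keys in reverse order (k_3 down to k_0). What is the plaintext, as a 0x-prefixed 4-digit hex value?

s_0 = ciphertext = 0xFFE0
s_1 = InvRound(s_0, k_3) = 0x15FF
s_2 = InvRound(s_1, k_2) = 0xC315
s_3 = InvRound(s_2, k_1) = 0xAEC3
s_4 = InvRound(s_3, k_0) = 0x3AAE

0x3AAE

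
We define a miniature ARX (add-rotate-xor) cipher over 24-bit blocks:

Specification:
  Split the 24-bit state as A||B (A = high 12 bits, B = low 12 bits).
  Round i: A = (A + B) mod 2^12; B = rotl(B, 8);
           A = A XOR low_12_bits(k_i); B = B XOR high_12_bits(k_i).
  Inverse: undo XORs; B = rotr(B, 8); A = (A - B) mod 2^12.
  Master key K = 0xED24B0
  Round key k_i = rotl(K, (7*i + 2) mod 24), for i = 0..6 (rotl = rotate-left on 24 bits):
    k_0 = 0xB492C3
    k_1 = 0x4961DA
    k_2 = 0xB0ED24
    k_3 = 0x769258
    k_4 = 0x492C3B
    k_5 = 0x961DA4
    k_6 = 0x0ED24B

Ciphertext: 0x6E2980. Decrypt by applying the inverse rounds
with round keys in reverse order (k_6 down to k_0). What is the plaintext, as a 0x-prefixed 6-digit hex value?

s_0 = ciphertext = 0x6E2980
s_1 = InvRound(s_0, k_6) = 0xDD06D9
s_2 = InvRound(s_1, k_5) = 0x4E5B8F
s_3 = InvRound(s_2, k_4) = 0x6FF1DF
s_4 = InvRound(s_3, k_3) = 0x941B66
s_5 = InvRound(s_4, k_2) = 0xDE5680
s_6 = InvRound(s_5, k_1) = 0xADD162
s_7 = InvRound(s_6, k_0) = 0x5642BA

0x5642BA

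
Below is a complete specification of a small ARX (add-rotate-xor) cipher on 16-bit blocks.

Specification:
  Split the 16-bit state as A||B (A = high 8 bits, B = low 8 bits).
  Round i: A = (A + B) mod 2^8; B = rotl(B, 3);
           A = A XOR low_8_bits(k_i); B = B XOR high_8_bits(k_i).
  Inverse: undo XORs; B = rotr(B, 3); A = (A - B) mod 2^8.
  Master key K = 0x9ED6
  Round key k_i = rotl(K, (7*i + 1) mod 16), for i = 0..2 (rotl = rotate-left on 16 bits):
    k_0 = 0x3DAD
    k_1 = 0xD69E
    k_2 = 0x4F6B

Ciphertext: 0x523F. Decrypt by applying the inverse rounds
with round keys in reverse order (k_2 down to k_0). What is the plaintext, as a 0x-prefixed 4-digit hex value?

s_0 = ciphertext = 0x523F
s_1 = InvRound(s_0, k_2) = 0x2B0E
s_2 = InvRound(s_1, k_1) = 0x9A1B
s_3 = InvRound(s_2, k_0) = 0x73C4

0x73C4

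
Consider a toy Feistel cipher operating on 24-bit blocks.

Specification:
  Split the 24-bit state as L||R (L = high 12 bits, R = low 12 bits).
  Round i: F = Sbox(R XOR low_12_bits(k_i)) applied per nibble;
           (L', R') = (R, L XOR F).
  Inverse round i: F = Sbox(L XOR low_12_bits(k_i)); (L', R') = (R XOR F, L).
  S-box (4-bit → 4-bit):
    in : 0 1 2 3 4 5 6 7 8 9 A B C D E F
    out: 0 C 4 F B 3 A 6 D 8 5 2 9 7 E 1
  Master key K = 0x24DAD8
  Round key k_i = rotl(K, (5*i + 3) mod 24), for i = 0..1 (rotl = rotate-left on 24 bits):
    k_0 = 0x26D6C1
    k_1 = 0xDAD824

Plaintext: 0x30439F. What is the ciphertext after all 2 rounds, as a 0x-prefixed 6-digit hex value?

s_0 = plaintext = 0x30439F
s_1 = Round(s_0, k_0) = 0x39F03A
s_2 = Round(s_1, k_1) = 0x03AE51

0x03AE51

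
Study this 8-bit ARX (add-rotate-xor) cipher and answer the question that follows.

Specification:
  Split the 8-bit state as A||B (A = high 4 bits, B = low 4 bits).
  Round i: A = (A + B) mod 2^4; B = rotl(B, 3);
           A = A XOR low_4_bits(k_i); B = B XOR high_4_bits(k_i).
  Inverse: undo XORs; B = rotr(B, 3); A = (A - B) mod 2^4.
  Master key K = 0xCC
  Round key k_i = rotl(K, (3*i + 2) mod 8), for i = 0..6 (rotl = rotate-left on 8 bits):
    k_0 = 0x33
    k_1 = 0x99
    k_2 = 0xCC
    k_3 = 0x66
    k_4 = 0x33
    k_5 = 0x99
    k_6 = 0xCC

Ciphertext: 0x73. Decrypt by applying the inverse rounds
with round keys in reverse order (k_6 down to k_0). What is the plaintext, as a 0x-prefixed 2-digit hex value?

s_0 = ciphertext = 0x73
s_1 = InvRound(s_0, k_6) = 0xCF
s_2 = InvRound(s_1, k_5) = 0x9C
s_3 = InvRound(s_2, k_4) = 0xBF
s_4 = InvRound(s_3, k_3) = 0xA3
s_5 = InvRound(s_4, k_2) = 0x7F
s_6 = InvRound(s_5, k_1) = 0x2C
s_7 = InvRound(s_6, k_0) = 0x2F

0x2F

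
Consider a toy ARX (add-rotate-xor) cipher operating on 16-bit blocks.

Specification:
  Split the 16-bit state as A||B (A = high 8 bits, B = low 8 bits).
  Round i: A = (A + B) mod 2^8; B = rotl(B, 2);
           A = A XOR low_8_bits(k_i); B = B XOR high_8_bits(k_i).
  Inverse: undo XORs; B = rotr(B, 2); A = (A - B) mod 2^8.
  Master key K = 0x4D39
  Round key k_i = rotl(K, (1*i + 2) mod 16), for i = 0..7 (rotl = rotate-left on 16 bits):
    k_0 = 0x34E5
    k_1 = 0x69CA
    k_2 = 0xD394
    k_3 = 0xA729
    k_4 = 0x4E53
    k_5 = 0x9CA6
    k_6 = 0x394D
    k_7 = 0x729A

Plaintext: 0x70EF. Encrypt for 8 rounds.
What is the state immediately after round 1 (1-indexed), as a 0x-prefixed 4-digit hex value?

0xBA8B

s_0 = plaintext = 0x70EF
s_1 = Round(s_0, k_0) = 0xBA8B
s_2 = Round(s_1, k_1) = 0x8F47
s_3 = Round(s_2, k_2) = 0x42CE
s_4 = Round(s_3, k_3) = 0x399C
s_5 = Round(s_4, k_4) = 0x863C
s_6 = Round(s_5, k_5) = 0x646C
s_7 = Round(s_6, k_6) = 0x9D88
s_8 = Round(s_7, k_7) = 0xBF50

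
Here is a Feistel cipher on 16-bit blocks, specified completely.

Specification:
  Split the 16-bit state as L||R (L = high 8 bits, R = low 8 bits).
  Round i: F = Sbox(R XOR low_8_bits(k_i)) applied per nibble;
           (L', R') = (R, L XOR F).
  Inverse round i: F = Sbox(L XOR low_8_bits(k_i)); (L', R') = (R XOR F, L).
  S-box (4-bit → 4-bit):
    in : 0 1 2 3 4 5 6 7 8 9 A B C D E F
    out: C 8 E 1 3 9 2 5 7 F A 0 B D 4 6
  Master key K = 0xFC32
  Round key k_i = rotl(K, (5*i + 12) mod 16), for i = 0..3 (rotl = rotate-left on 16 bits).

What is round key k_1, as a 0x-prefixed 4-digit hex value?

0xF865

K = 0xFC32
k_0 = rotl(K, (5*0+12) mod 16) = rotl(K, 12) = 0x2FC3
k_1 = rotl(K, (5*1+12) mod 16) = rotl(K, 1) = 0xF865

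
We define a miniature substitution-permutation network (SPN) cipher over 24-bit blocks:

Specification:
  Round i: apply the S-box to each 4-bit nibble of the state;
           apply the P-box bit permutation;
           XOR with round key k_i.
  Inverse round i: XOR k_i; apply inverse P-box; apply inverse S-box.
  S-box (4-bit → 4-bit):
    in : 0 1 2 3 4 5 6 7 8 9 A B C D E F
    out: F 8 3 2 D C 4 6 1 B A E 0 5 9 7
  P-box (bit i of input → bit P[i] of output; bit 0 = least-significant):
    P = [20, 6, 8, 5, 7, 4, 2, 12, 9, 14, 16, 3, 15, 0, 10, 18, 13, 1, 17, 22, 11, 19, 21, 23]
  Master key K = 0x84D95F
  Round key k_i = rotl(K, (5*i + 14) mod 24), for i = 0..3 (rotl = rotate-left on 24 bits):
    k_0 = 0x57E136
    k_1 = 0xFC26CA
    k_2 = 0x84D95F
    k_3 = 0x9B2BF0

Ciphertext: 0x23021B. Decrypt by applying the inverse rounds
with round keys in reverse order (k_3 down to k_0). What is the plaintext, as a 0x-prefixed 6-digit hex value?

s_0 = ciphertext = 0x23021B
s_1 = InvRound(s_0, k_3) = 0x023180
s_2 = InvRound(s_1, k_2) = 0xEF9AF3
s_3 = InvRound(s_2, k_1) = 0x8DF5AE
s_4 = InvRound(s_3, k_0) = 0xA56198

0xA56198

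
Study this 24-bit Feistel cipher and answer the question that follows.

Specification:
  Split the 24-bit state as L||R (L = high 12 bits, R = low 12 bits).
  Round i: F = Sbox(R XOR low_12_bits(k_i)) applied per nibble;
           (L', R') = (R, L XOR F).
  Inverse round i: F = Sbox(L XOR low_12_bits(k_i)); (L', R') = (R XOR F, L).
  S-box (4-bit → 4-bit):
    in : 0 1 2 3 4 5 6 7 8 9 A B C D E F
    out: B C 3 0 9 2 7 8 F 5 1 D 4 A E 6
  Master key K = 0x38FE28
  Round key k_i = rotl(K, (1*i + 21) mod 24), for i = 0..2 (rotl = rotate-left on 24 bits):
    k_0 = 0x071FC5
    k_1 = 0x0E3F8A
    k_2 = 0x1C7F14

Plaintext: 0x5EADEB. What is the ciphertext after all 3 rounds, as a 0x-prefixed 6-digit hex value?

s_0 = plaintext = 0x5EADEB
s_1 = Round(s_0, k_0) = 0xDEB6D4
s_2 = Round(s_1, k_1) = 0x6D48C5
s_3 = Round(s_2, k_2) = 0x8C5E78

0x8C5E78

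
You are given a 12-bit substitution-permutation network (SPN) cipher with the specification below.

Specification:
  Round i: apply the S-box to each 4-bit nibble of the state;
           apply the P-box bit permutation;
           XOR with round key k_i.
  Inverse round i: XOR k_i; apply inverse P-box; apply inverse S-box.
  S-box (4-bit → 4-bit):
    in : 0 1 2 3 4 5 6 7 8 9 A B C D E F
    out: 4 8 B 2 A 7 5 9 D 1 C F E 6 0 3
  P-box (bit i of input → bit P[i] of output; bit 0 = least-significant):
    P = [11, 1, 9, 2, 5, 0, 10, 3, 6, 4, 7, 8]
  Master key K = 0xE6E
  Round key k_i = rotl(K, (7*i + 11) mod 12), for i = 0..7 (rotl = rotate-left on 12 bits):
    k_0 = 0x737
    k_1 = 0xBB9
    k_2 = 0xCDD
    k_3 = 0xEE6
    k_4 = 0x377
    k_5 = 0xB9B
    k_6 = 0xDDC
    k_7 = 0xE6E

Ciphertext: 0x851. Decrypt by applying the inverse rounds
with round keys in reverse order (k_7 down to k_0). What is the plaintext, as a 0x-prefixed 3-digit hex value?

0x73D

s_0 = ciphertext = 0x851
s_1 = InvRound(s_0, k_7) = 0x3BC
s_2 = InvRound(s_1, k_6) = 0x966
s_3 = InvRound(s_2, k_5) = 0x52A
s_4 = InvRound(s_3, k_4) = 0xFCA
s_5 = InvRound(s_4, k_3) = 0x171
s_6 = InvRound(s_5, k_2) = 0xA87
s_7 = InvRound(s_6, k_1) = 0x474
s_8 = InvRound(s_7, k_0) = 0x73D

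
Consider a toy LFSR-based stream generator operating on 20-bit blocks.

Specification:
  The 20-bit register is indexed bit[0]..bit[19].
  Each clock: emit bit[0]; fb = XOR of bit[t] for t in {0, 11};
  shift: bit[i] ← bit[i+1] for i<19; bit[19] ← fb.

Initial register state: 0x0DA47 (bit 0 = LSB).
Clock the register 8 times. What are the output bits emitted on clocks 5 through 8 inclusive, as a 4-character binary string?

0010

reg_0 = 0x0DA47
clock 1: out=1, reg = 0x06D23
clock 2: out=1, reg = 0x03691
clock 3: out=1, reg = 0x81B48
clock 4: out=0, reg = 0xC0DA4
clock 5: out=0, reg = 0xE06D2
clock 6: out=0, reg = 0x70369
clock 7: out=1, reg = 0xB81B4
clock 8: out=0, reg = 0x5C0DA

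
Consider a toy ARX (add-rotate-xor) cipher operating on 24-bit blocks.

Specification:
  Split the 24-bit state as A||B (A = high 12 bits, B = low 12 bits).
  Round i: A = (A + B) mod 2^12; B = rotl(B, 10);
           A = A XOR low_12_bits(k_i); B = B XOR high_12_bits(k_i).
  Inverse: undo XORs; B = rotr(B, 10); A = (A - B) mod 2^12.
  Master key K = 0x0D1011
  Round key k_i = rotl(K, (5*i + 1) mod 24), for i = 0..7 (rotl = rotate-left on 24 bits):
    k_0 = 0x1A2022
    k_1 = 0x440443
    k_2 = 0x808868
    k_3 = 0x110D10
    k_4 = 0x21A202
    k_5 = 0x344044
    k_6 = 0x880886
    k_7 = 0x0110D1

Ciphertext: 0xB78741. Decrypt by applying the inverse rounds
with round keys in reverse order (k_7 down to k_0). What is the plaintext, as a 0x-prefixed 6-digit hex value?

0x55FC7A

s_0 = ciphertext = 0xB78741
s_1 = InvRound(s_0, k_7) = 0xE68D41
s_2 = InvRound(s_1, k_6) = 0xFE9705
s_3 = InvRound(s_2, k_5) = 0xEA8105
s_4 = InvRound(s_3, k_4) = 0x02EC7C
s_5 = InvRound(s_4, k_3) = 0x78B5B3
s_6 = InvRound(s_5, k_2) = 0x8F46EF
s_7 = InvRound(s_6, k_1) = 0x1FBABC
s_8 = InvRound(s_7, k_0) = 0x55FC7A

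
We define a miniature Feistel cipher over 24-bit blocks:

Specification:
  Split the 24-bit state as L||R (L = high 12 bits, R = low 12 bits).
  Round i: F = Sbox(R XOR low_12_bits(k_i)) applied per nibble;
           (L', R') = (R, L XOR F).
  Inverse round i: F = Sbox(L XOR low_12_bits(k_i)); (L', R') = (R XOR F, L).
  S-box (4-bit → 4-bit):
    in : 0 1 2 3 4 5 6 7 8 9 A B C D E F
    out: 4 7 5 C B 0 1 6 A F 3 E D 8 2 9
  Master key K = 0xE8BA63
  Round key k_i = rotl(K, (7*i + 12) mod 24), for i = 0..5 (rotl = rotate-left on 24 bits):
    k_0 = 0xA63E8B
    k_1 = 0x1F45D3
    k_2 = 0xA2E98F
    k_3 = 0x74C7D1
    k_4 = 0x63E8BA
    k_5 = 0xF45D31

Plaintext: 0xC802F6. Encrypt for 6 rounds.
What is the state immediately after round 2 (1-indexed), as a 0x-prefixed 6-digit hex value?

0x1E8938

s_0 = plaintext = 0xC802F6
s_1 = Round(s_0, k_0) = 0x2F61E8
s_2 = Round(s_1, k_1) = 0x1E8938
s_3 = Round(s_2, k_2) = 0x93850E
s_4 = Round(s_3, k_3) = 0x50ECB1
s_5 = Round(s_4, k_4) = 0xCB1E40
s_6 = Round(s_5, k_5) = 0xE400D6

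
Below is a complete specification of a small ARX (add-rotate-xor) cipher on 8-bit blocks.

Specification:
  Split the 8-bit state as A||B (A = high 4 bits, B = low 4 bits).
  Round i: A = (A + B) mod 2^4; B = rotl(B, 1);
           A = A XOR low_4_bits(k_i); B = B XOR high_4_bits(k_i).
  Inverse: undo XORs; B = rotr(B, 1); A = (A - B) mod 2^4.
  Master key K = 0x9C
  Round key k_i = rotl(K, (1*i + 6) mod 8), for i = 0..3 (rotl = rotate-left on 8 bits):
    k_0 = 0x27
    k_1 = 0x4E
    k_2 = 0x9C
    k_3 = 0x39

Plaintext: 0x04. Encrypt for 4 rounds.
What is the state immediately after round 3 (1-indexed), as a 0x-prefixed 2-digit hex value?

s_0 = plaintext = 0x04
s_1 = Round(s_0, k_0) = 0x3A
s_2 = Round(s_1, k_1) = 0x31
s_3 = Round(s_2, k_2) = 0x8B
s_4 = Round(s_3, k_3) = 0xA4

0x8B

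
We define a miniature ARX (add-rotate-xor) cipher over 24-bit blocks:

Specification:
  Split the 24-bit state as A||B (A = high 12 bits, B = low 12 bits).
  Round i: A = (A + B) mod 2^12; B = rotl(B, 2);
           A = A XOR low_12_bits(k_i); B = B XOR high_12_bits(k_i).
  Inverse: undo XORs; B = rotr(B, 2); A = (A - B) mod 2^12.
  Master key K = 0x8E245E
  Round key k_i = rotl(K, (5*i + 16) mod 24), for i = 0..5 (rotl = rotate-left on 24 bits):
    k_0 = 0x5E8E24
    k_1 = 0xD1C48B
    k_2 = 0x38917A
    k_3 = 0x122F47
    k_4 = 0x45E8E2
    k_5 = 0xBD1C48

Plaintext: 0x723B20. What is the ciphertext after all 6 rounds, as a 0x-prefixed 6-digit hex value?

s_0 = plaintext = 0x723B20
s_1 = Round(s_0, k_0) = 0xC6796A
s_2 = Round(s_1, k_1) = 0x15A8B6
s_3 = Round(s_2, k_2) = 0xB6A153
s_4 = Round(s_3, k_3) = 0x3FA46E
s_5 = Round(s_4, k_4) = 0x08A5E7
s_6 = Round(s_5, k_5) = 0xA39C4C

0xA39C4C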